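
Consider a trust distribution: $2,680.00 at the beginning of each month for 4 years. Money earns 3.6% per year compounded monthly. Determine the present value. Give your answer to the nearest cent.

$119,999.10

This is an annuity due: 48 payments of $2,680.00 at the beginning of each month.
Periodic rate r = 0.036/12 per month; n is counted in months.
PV = PMT × [(1 − (1+r)^−n)/r] × (1+r) = 2,680 × [1 − (1+r)^−48] / r × (1+r) = $119,999.10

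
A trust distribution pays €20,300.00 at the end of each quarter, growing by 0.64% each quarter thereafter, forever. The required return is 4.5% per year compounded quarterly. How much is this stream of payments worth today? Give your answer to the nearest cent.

€4,185,567.01

Periodic rate r = 0.045/4 per quarter.
Growing perpetuity (Gordon): PV = PMT₁ / (r − g) = 20,300 / (r − 0.0064) = €4,185,567.01.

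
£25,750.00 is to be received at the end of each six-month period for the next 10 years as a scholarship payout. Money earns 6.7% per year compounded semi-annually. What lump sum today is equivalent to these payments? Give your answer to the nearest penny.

This is an ordinary annuity: 20 payments of £25,750.00 at the end of each six-month period.
Periodic rate r = 0.067/2 per half-year; n is counted in half-years.
PV = PMT × [(1 − (1+r)^−n)/r] = 25,750 × [1 − (1+r)^−20] / r = £370,986.74

£370,986.74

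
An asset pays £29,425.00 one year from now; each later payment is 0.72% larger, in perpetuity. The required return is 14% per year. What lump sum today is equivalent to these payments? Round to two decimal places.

Periodic rate r = 0.14 per year.
Growing perpetuity (Gordon): PV = PMT₁ / (r − g) = 29,425 / (r − 0.0072) = £221,573.80.

£221,573.80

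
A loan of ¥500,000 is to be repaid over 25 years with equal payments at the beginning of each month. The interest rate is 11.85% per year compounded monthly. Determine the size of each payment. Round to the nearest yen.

¥5,160

Level annuity due; solve PV = PMT × [(1 − (1+r)^−n)/r] × (1+r) for PMT.
Periodic rate r = 0.1185/12 per month; n is counted in months.
With n = 300: PMT = 500,000 / ([(1 − (1+r)^−n)/r] × (1+r)) = ¥5,160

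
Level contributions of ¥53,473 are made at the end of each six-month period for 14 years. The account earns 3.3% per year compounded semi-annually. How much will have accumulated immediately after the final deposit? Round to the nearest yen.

¥1,883,781

This is an ordinary annuity: 28 deposits of ¥53,473 at the end of each six-month period.
Periodic rate r = 0.033/2 per half-year; n is counted in half-years.
FV = PMT × [((1+r)^n − 1)/r] = 53,473 × [(1+r)^28 − 1] / r = ¥1,883,781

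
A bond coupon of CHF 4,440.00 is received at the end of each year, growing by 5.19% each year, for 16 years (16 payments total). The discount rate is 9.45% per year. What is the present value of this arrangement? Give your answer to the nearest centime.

Periodic rate r = 0.0945 per year.
Growing ordinary annuity: PV = PMT₁ × [1 − ((1+g)/(1+r))^n] / (r − g) = 4,440 × [1 − ((1+0.0519)/(1+r))^16] / (r − 0.0519) = CHF 49,003.32.

CHF 49,003.32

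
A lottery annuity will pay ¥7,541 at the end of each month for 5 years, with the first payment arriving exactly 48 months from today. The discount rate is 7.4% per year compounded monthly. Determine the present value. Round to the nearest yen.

¥282,566

Ordinary annuity of 60 payments, first payment at period 48.
Periodic rate r = 0.074/12 per month; n is counted in months.
The ordinary-annuity PV formula values the stream one period before the first payment (period 47); discount that back 47 periods:
PV₀ = 7,541 × [1 − (1+r)^−60] / r × (1+r)^−47 = ¥282,566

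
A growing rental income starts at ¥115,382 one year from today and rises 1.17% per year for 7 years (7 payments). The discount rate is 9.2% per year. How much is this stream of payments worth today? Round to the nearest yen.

¥595,053

Periodic rate r = 0.092 per year.
Growing ordinary annuity: PV = PMT₁ × [1 − ((1+g)/(1+r))^n] / (r − g) = 115,382 × [1 − ((1+0.0117)/(1+r))^7] / (r − 0.0117) = ¥595,053.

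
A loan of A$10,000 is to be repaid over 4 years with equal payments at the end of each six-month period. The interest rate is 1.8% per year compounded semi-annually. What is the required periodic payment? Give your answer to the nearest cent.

Level ordinary annuity; solve PV = PMT × [(1 − (1+r)^−n)/r] for PMT.
Periodic rate r = 0.018/2 per half-year; n is counted in half-years.
With n = 8: PMT = 10,000 / ([(1 − (1+r)^−n)/r]) = A$1,301.15

A$1,301.15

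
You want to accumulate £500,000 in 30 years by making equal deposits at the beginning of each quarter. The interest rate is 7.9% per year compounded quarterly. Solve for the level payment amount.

£1,024.40

Level annuity due; solve FV = PMT × [((1+r)^n − 1)/r] × (1+r) for PMT.
Periodic rate r = 0.079/4 per quarter; n is counted in quarters.
With n = 120: PMT = 500,000 / ([((1+r)^n − 1)/r] × (1+r)) = £1,024.40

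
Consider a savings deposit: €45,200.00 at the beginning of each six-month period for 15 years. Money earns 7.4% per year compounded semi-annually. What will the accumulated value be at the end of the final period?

€2,500,894.37

This is an annuity due: 30 deposits of €45,200.00 at the beginning of each six-month period.
Periodic rate r = 0.074/2 per half-year; n is counted in half-years.
FV = PMT × [((1+r)^n − 1)/r] × (1+r) = 45,200 × [(1+r)^30 − 1] / r × (1+r) = €2,500,894.37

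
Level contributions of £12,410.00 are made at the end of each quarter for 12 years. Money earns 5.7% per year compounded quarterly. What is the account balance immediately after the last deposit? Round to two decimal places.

This is an ordinary annuity: 48 deposits of £12,410.00 at the end of each quarter.
Periodic rate r = 0.057/4 per quarter; n is counted in quarters.
FV = PMT × [((1+r)^n − 1)/r] = 12,410 × [(1+r)^48 − 1] / r = £846,705.69

£846,705.69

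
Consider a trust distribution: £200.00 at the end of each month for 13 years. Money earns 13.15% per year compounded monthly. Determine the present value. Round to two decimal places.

This is an ordinary annuity: 156 payments of £200.00 at the end of each month.
Periodic rate r = 0.1315/12 per month; n is counted in months.
PV = PMT × [(1 − (1+r)^−n)/r] = 200 × [1 − (1+r)^−156] / r = £14,917.47

£14,917.47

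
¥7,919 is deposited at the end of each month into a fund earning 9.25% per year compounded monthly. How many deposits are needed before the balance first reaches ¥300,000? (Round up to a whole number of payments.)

Periodic rate r = 0.0925/12 per month; n is counted in months.
Ordinary annuity FV: 300,000 = 7,919 × [((1+r)^n − 1)/r].
(1+r)^n = 1 + 300,000 × r / 7,919, so n = ln(1 + 300,000·r/7,919) / ln(1+r) = 33.37.
Round up to a whole number of payments: n = 34.

34 payments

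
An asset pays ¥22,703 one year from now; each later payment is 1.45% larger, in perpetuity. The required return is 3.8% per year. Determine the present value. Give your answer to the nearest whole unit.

¥966,085

Periodic rate r = 0.038 per year.
Growing perpetuity (Gordon): PV = PMT₁ / (r − g) = 22,703 / (r − 0.0145) = ¥966,085.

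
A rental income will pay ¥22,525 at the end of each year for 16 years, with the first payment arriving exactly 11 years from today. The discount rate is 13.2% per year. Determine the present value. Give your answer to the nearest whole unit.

¥42,595

Ordinary annuity of 16 payments, first payment at period 11.
Periodic rate r = 0.132 per year.
The ordinary-annuity PV formula values the stream one period before the first payment (period 10); discount that back 10 periods:
PV₀ = 22,525 × [1 − (1+r)^−16] / r × (1+r)^−10 = ¥42,595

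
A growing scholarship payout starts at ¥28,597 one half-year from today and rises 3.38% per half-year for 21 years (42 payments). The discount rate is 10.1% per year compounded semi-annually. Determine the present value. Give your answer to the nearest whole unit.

Periodic rate r = 0.101/2 per half-year; n is counted in half-years.
Growing ordinary annuity: PV = PMT₁ × [1 − ((1+g)/(1+r))^n] / (r − g) = 28,597 × [1 − ((1+0.0338)/(1+r))^42] / (r − 0.0338) = ¥838,813.

¥838,813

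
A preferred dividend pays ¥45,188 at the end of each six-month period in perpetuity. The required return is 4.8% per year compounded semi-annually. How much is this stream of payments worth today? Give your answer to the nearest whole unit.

¥1,882,833

Periodic rate r = 0.048/2 per half-year.
Level perpetuity: PV = PMT / r = 45,188 / (0.048/2) = ¥1,882,833.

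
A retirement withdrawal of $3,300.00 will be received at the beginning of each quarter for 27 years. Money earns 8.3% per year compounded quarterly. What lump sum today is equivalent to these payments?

This is an annuity due: 108 payments of $3,300.00 at the beginning of each quarter.
Periodic rate r = 0.083/4 per quarter; n is counted in quarters.
PV = PMT × [(1 − (1+r)^−n)/r] × (1+r) = 3,300 × [1 − (1+r)^−108] / r × (1+r) = $144,670.83

$144,670.83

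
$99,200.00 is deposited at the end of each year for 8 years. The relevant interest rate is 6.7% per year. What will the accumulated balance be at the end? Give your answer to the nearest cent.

$1,006,840.76

This is an ordinary annuity: 8 deposits of $99,200.00 at the end of each year.
Periodic rate r = 0.067 per year.
FV = PMT × [((1+r)^n − 1)/r] = 99,200 × [(1+r)^8 − 1] / r = $1,006,840.76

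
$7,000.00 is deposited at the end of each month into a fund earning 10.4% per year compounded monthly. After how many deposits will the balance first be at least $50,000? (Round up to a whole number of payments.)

7 payments

Periodic rate r = 0.104/12 per month; n is counted in months.
Ordinary annuity FV: 50,000 = 7,000 × [((1+r)^n − 1)/r].
(1+r)^n = 1 + 50,000 × r / 7,000, so n = ln(1 + 50,000·r/7,000) / ln(1+r) = 6.96.
Round up to a whole number of payments: n = 7.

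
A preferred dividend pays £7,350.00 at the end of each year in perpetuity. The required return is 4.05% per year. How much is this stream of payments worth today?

£181,481.48

Periodic rate r = 0.0405 per year.
Level perpetuity: PV = PMT / r = 7,350 / (0.0405) = £181,481.48.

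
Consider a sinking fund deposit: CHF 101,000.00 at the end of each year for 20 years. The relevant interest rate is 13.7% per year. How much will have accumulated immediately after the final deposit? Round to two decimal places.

CHF 8,874,692.68

This is an ordinary annuity: 20 deposits of CHF 101,000.00 at the end of each year.
Periodic rate r = 0.137 per year.
FV = PMT × [((1+r)^n − 1)/r] = 101,000 × [(1+r)^20 − 1] / r = CHF 8,874,692.68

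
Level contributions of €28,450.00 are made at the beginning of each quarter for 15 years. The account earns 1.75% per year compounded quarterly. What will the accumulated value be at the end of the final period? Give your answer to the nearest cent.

This is an annuity due: 60 deposits of €28,450.00 at the beginning of each quarter.
Periodic rate r = 0.0175/4 per quarter; n is counted in quarters.
FV = PMT × [((1+r)^n − 1)/r] × (1+r) = 28,450 × [(1+r)^60 − 1] / r × (1+r) = €1,955,684.10

€1,955,684.10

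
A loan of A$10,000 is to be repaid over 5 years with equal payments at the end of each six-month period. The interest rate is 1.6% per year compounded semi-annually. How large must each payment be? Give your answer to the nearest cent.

A$1,044.53

Level ordinary annuity; solve PV = PMT × [(1 − (1+r)^−n)/r] for PMT.
Periodic rate r = 0.016/2 per half-year; n is counted in half-years.
With n = 10: PMT = 10,000 / ([(1 − (1+r)^−n)/r]) = A$1,044.53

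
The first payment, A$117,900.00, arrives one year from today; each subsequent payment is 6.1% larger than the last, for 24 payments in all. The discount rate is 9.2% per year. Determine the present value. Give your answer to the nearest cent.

A$1,897,861.59

Periodic rate r = 0.092 per year.
Growing ordinary annuity: PV = PMT₁ × [1 − ((1+g)/(1+r))^n] / (r − g) = 117,900 × [1 − ((1+0.061)/(1+r))^24] / (r − 0.061) = A$1,897,861.59.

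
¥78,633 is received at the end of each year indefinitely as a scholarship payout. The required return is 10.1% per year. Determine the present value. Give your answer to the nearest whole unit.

Periodic rate r = 0.101 per year.
Level perpetuity: PV = PMT / r = 78,633 / (0.101) = ¥778,545.

¥778,545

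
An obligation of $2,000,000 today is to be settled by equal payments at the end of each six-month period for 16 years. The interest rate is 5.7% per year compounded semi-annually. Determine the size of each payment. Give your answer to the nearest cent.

$96,101.39

Level ordinary annuity; solve PV = PMT × [(1 − (1+r)^−n)/r] for PMT.
Periodic rate r = 0.057/2 per half-year; n is counted in half-years.
With n = 32: PMT = 2,000,000 / ([(1 − (1+r)^−n)/r]) = $96,101.39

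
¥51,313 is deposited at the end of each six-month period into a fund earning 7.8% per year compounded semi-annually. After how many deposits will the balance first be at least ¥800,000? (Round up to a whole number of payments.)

13 payments

Periodic rate r = 0.078/2 per half-year; n is counted in half-years.
Ordinary annuity FV: 800,000 = 51,313 × [((1+r)^n − 1)/r].
(1+r)^n = 1 + 800,000 × r / 51,313, so n = ln(1 + 800,000·r/51,313) / ln(1+r) = 12.42.
Round up to a whole number of payments: n = 13.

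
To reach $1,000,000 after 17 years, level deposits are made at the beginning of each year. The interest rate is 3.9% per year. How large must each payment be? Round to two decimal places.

Level annuity due; solve FV = PMT × [((1+r)^n − 1)/r] × (1+r) for PMT.
Periodic rate r = 0.039 per year.
With n = 17: PMT = 1,000,000 / ([((1+r)^n − 1)/r] × (1+r)) = $40,964.69

$40,964.69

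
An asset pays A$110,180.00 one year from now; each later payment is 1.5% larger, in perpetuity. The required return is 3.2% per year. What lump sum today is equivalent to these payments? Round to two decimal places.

Periodic rate r = 0.032 per year.
Growing perpetuity (Gordon): PV = PMT₁ / (r − g) = 110,180 / (r − 0.015) = A$6,481,176.47.

A$6,481,176.47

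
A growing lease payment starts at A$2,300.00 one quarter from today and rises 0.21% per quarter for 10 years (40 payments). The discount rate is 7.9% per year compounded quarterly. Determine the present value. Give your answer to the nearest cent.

Periodic rate r = 0.079/4 per quarter; n is counted in quarters.
Growing ordinary annuity: PV = PMT₁ × [1 − ((1+g)/(1+r))^n] / (r − g) = 2,300 × [1 − ((1+0.0021)/(1+r))^40] / (r − 0.0021) = A$65,496.39.

A$65,496.39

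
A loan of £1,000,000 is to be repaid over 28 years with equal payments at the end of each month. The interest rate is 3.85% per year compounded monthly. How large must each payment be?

£4,867.48

Level ordinary annuity; solve PV = PMT × [(1 − (1+r)^−n)/r] for PMT.
Periodic rate r = 0.0385/12 per month; n is counted in months.
With n = 336: PMT = 1,000,000 / ([(1 − (1+r)^−n)/r]) = £4,867.48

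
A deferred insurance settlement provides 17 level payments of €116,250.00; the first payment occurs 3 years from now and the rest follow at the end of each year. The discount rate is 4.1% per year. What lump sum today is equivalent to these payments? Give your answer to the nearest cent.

€1,294,987.83

Ordinary annuity of 17 payments, first payment at period 3.
Periodic rate r = 0.041 per year.
The ordinary-annuity PV formula values the stream one period before the first payment (period 2); discount that back 2 periods:
PV₀ = 116,250 × [1 − (1+r)^−17] / r × (1+r)^−2 = €1,294,987.83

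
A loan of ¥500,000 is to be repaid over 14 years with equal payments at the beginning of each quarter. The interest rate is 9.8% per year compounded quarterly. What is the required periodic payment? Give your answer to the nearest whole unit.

¥16,111

Level annuity due; solve PV = PMT × [(1 − (1+r)^−n)/r] × (1+r) for PMT.
Periodic rate r = 0.098/4 per quarter; n is counted in quarters.
With n = 56: PMT = 500,000 / ([(1 − (1+r)^−n)/r] × (1+r)) = ¥16,111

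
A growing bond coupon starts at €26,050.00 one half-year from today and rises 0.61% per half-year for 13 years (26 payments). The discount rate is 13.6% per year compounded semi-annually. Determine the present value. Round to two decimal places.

Periodic rate r = 0.136/2 per half-year; n is counted in half-years.
Growing ordinary annuity: PV = PMT₁ × [1 − ((1+g)/(1+r))^n] / (r − g) = 26,050 × [1 − ((1+0.0061)/(1+r))^26] / (r − 0.0061) = €331,728.44.

€331,728.44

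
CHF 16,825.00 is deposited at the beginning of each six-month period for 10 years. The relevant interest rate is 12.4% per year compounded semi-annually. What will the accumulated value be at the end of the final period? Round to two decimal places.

This is an annuity due: 20 deposits of CHF 16,825.00 at the beginning of each six-month period.
Periodic rate r = 0.124/2 per half-year; n is counted in half-years.
FV = PMT × [((1+r)^n − 1)/r] × (1+r) = 16,825 × [(1+r)^20 − 1] / r × (1+r) = CHF 671,598.48

CHF 671,598.48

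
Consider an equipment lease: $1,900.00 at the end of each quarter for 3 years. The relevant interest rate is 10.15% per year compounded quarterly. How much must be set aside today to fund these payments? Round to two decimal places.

$19,445.57

This is an ordinary annuity: 12 payments of $1,900.00 at the end of each quarter.
Periodic rate r = 0.1015/4 per quarter; n is counted in quarters.
PV = PMT × [(1 − (1+r)^−n)/r] = 1,900 × [1 − (1+r)^−12] / r = $19,445.57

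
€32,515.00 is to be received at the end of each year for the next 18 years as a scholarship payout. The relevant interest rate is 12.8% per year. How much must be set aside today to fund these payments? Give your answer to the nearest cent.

This is an ordinary annuity: 18 payments of €32,515.00 at the end of each year.
Periodic rate r = 0.128 per year.
PV = PMT × [(1 − (1+r)^−n)/r] = 32,515 × [1 − (1+r)^−18] / r = €224,962.47

€224,962.47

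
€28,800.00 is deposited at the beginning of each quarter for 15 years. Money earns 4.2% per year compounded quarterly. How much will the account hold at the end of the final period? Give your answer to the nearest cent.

€2,415,370.68

This is an annuity due: 60 deposits of €28,800.00 at the beginning of each quarter.
Periodic rate r = 0.042/4 per quarter; n is counted in quarters.
FV = PMT × [((1+r)^n − 1)/r] × (1+r) = 28,800 × [(1+r)^60 − 1] / r × (1+r) = €2,415,370.68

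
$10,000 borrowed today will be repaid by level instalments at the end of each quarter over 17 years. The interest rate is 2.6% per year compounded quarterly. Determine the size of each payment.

$182.41

Level ordinary annuity; solve PV = PMT × [(1 − (1+r)^−n)/r] for PMT.
Periodic rate r = 0.026/4 per quarter; n is counted in quarters.
With n = 68: PMT = 10,000 / ([(1 − (1+r)^−n)/r]) = $182.41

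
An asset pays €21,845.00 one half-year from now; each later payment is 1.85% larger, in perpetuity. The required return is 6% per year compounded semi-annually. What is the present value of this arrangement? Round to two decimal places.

Periodic rate r = 0.06/2 per half-year.
Growing perpetuity (Gordon): PV = PMT₁ / (r − g) = 21,845 / (r − 0.0185) = €1,899,565.22.

€1,899,565.22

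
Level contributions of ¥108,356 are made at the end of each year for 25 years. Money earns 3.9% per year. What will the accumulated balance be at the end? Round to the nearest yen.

This is an ordinary annuity: 25 deposits of ¥108,356 at the end of each year.
Periodic rate r = 0.039 per year.
FV = PMT × [((1+r)^n − 1)/r] = 108,356 × [(1+r)^25 − 1] / r = ¥4,452,286

¥4,452,286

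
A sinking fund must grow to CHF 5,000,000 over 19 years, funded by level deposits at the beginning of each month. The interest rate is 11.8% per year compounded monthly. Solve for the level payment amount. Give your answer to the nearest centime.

CHF 5,859.22

Level annuity due; solve FV = PMT × [((1+r)^n − 1)/r] × (1+r) for PMT.
Periodic rate r = 0.118/12 per month; n is counted in months.
With n = 228: PMT = 5,000,000 / ([((1+r)^n − 1)/r] × (1+r)) = CHF 5,859.22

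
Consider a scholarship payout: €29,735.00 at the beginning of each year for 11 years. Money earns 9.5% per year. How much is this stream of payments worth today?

€216,435.06

This is an annuity due: 11 payments of €29,735.00 at the beginning of each year.
Periodic rate r = 0.095 per year.
PV = PMT × [(1 − (1+r)^−n)/r] × (1+r) = 29,735 × [1 − (1+r)^−11] / r × (1+r) = €216,435.06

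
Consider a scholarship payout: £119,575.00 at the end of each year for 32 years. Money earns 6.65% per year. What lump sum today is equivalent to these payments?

This is an ordinary annuity: 32 payments of £119,575.00 at the end of each year.
Periodic rate r = 0.0665 per year.
PV = PMT × [(1 − (1+r)^−n)/r] = 119,575 × [1 − (1+r)^−32] / r = £1,568,995.96

£1,568,995.96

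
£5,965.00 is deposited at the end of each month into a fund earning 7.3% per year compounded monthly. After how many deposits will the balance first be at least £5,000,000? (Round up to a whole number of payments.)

Periodic rate r = 0.073/12 per month; n is counted in months.
Ordinary annuity FV: 5,000,000 = 5,965 × [((1+r)^n − 1)/r].
(1+r)^n = 1 + 5,000,000 × r / 5,965, so n = ln(1 + 5,000,000·r/5,965) / ln(1+r) = 298.13.
Round up to a whole number of payments: n = 299.

299 payments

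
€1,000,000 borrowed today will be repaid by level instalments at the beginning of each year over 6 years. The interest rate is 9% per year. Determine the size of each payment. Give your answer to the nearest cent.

€204,513.56

Level annuity due; solve PV = PMT × [(1 − (1+r)^−n)/r] × (1+r) for PMT.
Periodic rate r = 0.09 per year.
With n = 6: PMT = 1,000,000 / ([(1 − (1+r)^−n)/r] × (1+r)) = €204,513.56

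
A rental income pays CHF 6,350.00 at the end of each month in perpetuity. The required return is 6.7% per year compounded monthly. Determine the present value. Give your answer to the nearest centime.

Periodic rate r = 0.067/12 per month.
Level perpetuity: PV = PMT / r = 6,350 / (0.067/12) = CHF 1,137,313.43.

CHF 1,137,313.43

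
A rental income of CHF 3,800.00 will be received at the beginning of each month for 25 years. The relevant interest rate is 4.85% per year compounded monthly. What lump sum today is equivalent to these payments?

CHF 662,521.96

This is an annuity due: 300 payments of CHF 3,800.00 at the beginning of each month.
Periodic rate r = 0.0485/12 per month; n is counted in months.
PV = PMT × [(1 − (1+r)^−n)/r] × (1+r) = 3,800 × [1 − (1+r)^−300] / r × (1+r) = CHF 662,521.96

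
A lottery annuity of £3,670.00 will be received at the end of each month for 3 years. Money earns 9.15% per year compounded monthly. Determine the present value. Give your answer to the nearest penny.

£115,156.80

This is an ordinary annuity: 36 payments of £3,670.00 at the end of each month.
Periodic rate r = 0.0915/12 per month; n is counted in months.
PV = PMT × [(1 − (1+r)^−n)/r] = 3,670 × [1 − (1+r)^−36] / r = £115,156.80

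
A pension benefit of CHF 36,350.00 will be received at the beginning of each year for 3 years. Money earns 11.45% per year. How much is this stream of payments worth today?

CHF 98,230.24

This is an annuity due: 3 payments of CHF 36,350.00 at the beginning of each year.
Periodic rate r = 0.1145 per year.
PV = PMT × [(1 − (1+r)^−n)/r] × (1+r) = 36,350 × [1 − (1+r)^−3] / r × (1+r) = CHF 98,230.24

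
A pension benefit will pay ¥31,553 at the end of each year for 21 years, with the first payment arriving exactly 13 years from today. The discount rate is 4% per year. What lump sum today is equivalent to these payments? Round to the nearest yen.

Ordinary annuity of 21 payments, first payment at period 13.
Periodic rate r = 0.04 per year.
The ordinary-annuity PV formula values the stream one period before the first payment (period 12); discount that back 12 periods:
PV₀ = 31,553 × [1 − (1+r)^−21] / r × (1+r)^−12 = ¥276,485

¥276,485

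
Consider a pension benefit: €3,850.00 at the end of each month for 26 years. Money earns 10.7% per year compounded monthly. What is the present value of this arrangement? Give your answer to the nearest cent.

This is an ordinary annuity: 312 payments of €3,850.00 at the end of each month.
Periodic rate r = 0.107/12 per month; n is counted in months.
PV = PMT × [(1 − (1+r)^−n)/r] = 3,850 × [1 − (1+r)^−312] / r = €404,710.84

€404,710.84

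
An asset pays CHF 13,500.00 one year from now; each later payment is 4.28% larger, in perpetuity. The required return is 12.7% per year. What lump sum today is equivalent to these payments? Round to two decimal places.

Periodic rate r = 0.127 per year.
Growing perpetuity (Gordon): PV = PMT₁ / (r − g) = 13,500 / (r − 0.0428) = CHF 160,332.54.

CHF 160,332.54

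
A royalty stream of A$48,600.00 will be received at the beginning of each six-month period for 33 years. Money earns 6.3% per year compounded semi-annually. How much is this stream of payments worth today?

This is an annuity due: 66 payments of A$48,600.00 at the beginning of each six-month period.
Periodic rate r = 0.063/2 per half-year; n is counted in half-years.
PV = PMT × [(1 − (1+r)^−n)/r] × (1+r) = 48,600 × [1 − (1+r)^−66] / r × (1+r) = A$1,385,950.62

A$1,385,950.62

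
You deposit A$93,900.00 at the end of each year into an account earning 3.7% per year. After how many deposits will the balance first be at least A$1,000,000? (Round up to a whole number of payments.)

10 payments

Periodic rate r = 0.037 per year.
Ordinary annuity FV: 1,000,000 = 93,900 × [((1+r)^n − 1)/r].
(1+r)^n = 1 + 1,000,000 × r / 93,900, so n = ln(1 + 1,000,000·r/93,900) / ln(1+r) = 9.14.
Round up to a whole number of payments: n = 10.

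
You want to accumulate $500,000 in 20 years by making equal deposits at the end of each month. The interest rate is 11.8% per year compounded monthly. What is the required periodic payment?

Level ordinary annuity; solve FV = PMT × [((1+r)^n − 1)/r] for PMT.
Periodic rate r = 0.118/12 per month; n is counted in months.
With n = 240: PMT = 500,000 / ([((1+r)^n − 1)/r]) = $519.21

$519.21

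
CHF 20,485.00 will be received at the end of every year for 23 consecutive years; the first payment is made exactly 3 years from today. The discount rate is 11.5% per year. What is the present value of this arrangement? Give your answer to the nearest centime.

CHF 131,562.58

Ordinary annuity of 23 payments, first payment at period 3.
Periodic rate r = 0.115 per year.
The ordinary-annuity PV formula values the stream one period before the first payment (period 2); discount that back 2 periods:
PV₀ = 20,485 × [1 − (1+r)^−23] / r × (1+r)^−2 = CHF 131,562.58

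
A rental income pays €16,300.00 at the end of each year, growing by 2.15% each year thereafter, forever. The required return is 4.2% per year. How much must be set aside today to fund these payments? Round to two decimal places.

Periodic rate r = 0.042 per year.
Growing perpetuity (Gordon): PV = PMT₁ / (r − g) = 16,300 / (r − 0.0215) = €795,121.95.

€795,121.95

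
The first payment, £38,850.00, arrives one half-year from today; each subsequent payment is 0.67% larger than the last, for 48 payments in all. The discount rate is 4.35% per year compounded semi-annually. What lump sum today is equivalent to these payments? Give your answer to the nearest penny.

£1,315,158.96

Periodic rate r = 0.0435/2 per half-year; n is counted in half-years.
Growing ordinary annuity: PV = PMT₁ × [1 − ((1+g)/(1+r))^n] / (r − g) = 38,850 × [1 − ((1+0.0067)/(1+r))^48] / (r − 0.0067) = £1,315,158.96.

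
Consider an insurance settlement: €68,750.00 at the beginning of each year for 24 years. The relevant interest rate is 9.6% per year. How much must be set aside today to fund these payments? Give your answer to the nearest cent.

€697,927.99

This is an annuity due: 24 payments of €68,750.00 at the beginning of each year.
Periodic rate r = 0.096 per year.
PV = PMT × [(1 − (1+r)^−n)/r] × (1+r) = 68,750 × [1 − (1+r)^−24] / r × (1+r) = €697,927.99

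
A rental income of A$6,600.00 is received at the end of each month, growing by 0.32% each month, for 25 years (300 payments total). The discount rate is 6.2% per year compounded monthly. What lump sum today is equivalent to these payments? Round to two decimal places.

Periodic rate r = 0.062/12 per month; n is counted in months.
Growing ordinary annuity: PV = PMT₁ × [1 − ((1+g)/(1+r))^n] / (r − g) = 6,600 × [1 − ((1+0.0032)/(1+r))^300] / (r − 0.0032) = A$1,491,069.78.

A$1,491,069.78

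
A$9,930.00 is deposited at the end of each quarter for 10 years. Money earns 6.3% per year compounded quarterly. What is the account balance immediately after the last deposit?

A$547,514.70

This is an ordinary annuity: 40 deposits of A$9,930.00 at the end of each quarter.
Periodic rate r = 0.063/4 per quarter; n is counted in quarters.
FV = PMT × [((1+r)^n − 1)/r] = 9,930 × [(1+r)^40 − 1] / r = A$547,514.70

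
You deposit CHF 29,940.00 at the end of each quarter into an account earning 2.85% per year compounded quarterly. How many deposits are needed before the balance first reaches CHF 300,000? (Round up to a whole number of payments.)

10 payments

Periodic rate r = 0.0285/4 per quarter; n is counted in quarters.
Ordinary annuity FV: 300,000 = 29,940 × [((1+r)^n − 1)/r].
(1+r)^n = 1 + 300,000 × r / 29,940, so n = ln(1 + 300,000·r/29,940) / ln(1+r) = 9.71.
Round up to a whole number of payments: n = 10.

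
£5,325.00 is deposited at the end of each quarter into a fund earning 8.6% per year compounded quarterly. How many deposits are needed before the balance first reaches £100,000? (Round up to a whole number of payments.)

Periodic rate r = 0.086/4 per quarter; n is counted in quarters.
Ordinary annuity FV: 100,000 = 5,325 × [((1+r)^n − 1)/r].
(1+r)^n = 1 + 100,000 × r / 5,325, so n = ln(1 + 100,000·r/5,325) / ln(1+r) = 15.94.
Round up to a whole number of payments: n = 16.

16 payments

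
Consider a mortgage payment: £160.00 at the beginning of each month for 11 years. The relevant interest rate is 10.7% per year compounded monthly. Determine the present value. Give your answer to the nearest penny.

£12,495.08

This is an annuity due: 132 payments of £160.00 at the beginning of each month.
Periodic rate r = 0.107/12 per month; n is counted in months.
PV = PMT × [(1 − (1+r)^−n)/r] × (1+r) = 160 × [1 − (1+r)^−132] / r × (1+r) = £12,495.08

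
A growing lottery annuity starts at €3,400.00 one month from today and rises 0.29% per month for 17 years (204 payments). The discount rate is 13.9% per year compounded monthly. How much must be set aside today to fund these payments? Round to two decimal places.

€324,100.42

Periodic rate r = 0.139/12 per month; n is counted in months.
Growing ordinary annuity: PV = PMT₁ × [1 − ((1+g)/(1+r))^n] / (r − g) = 3,400 × [1 − ((1+0.0029)/(1+r))^204] / (r − 0.0029) = €324,100.42.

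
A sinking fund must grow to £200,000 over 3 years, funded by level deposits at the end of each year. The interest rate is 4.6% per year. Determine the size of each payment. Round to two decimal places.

Level ordinary annuity; solve FV = PMT × [((1+r)^n − 1)/r] for PMT.
Periodic rate r = 0.046 per year.
With n = 3: PMT = 200,000 / ([((1+r)^n − 1)/r]) = £63,691.91

£63,691.91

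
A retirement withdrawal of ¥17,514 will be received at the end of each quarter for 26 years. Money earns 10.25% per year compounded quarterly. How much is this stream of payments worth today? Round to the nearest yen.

¥634,280

This is an ordinary annuity: 104 payments of ¥17,514 at the end of each quarter.
Periodic rate r = 0.1025/4 per quarter; n is counted in quarters.
PV = PMT × [(1 − (1+r)^−n)/r] = 17,514 × [1 − (1+r)^−104] / r = ¥634,280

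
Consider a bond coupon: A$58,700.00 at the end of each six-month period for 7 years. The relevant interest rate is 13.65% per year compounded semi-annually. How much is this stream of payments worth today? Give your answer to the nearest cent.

A$518,790.13

This is an ordinary annuity: 14 payments of A$58,700.00 at the end of each six-month period.
Periodic rate r = 0.1365/2 per half-year; n is counted in half-years.
PV = PMT × [(1 − (1+r)^−n)/r] = 58,700 × [1 − (1+r)^−14] / r = A$518,790.13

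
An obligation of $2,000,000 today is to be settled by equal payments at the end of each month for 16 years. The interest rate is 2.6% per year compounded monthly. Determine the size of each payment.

Level ordinary annuity; solve PV = PMT × [(1 − (1+r)^−n)/r] for PMT.
Periodic rate r = 0.026/12 per month; n is counted in months.
With n = 192: PMT = 2,000,000 / ([(1 − (1+r)^−n)/r]) = $12,744.24

$12,744.24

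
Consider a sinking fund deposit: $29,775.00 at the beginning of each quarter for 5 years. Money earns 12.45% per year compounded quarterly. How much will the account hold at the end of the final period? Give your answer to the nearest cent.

$834,473.18

This is an annuity due: 20 deposits of $29,775.00 at the beginning of each quarter.
Periodic rate r = 0.1245/4 per quarter; n is counted in quarters.
FV = PMT × [((1+r)^n − 1)/r] × (1+r) = 29,775 × [(1+r)^20 − 1] / r × (1+r) = $834,473.18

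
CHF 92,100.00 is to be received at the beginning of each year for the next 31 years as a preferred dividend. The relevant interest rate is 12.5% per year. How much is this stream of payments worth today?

CHF 807,383.39

This is an annuity due: 31 payments of CHF 92,100.00 at the beginning of each year.
Periodic rate r = 0.125 per year.
PV = PMT × [(1 − (1+r)^−n)/r] × (1+r) = 92,100 × [1 − (1+r)^−31] / r × (1+r) = CHF 807,383.39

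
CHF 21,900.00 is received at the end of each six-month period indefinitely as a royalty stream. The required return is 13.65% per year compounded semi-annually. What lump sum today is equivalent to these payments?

Periodic rate r = 0.1365/2 per half-year.
Level perpetuity: PV = PMT / r = 21,900 / (0.1365/2) = CHF 320,879.12.

CHF 320,879.12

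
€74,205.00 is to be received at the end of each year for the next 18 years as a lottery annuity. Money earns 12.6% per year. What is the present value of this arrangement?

This is an ordinary annuity: 18 payments of €74,205.00 at the end of each year.
Periodic rate r = 0.126 per year.
PV = PMT × [(1 − (1+r)^−n)/r] = 74,205 × [1 − (1+r)^−18] / r = €519,366.65

€519,366.65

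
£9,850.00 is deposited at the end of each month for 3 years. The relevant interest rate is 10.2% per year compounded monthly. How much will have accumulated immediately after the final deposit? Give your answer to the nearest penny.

This is an ordinary annuity: 36 deposits of £9,850.00 at the end of each month.
Periodic rate r = 0.102/12 per month; n is counted in months.
FV = PMT × [((1+r)^n − 1)/r] = 9,850 × [(1+r)^36 − 1] / r = £412,804.61

£412,804.61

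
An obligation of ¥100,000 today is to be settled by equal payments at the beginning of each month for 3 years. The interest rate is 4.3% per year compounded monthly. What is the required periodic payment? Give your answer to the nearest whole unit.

¥2,955

Level annuity due; solve PV = PMT × [(1 − (1+r)^−n)/r] × (1+r) for PMT.
Periodic rate r = 0.043/12 per month; n is counted in months.
With n = 36: PMT = 100,000 / ([(1 − (1+r)^−n)/r] × (1+r)) = ¥2,955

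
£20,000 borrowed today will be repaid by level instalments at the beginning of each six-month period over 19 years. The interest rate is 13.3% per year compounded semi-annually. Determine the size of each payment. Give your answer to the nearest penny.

£1,365.30

Level annuity due; solve PV = PMT × [(1 − (1+r)^−n)/r] × (1+r) for PMT.
Periodic rate r = 0.133/2 per half-year; n is counted in half-years.
With n = 38: PMT = 20,000 / ([(1 − (1+r)^−n)/r] × (1+r)) = £1,365.30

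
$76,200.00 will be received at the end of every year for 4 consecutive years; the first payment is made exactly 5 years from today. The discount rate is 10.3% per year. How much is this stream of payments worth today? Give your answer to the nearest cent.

$162,135.92

Ordinary annuity of 4 payments, first payment at period 5.
Periodic rate r = 0.103 per year.
The ordinary-annuity PV formula values the stream one period before the first payment (period 4); discount that back 4 periods:
PV₀ = 76,200 × [1 − (1+r)^−4] / r × (1+r)^−4 = $162,135.92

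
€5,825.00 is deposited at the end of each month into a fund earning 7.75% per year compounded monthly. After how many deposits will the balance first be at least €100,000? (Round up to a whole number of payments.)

Periodic rate r = 0.0775/12 per month; n is counted in months.
Ordinary annuity FV: 100,000 = 5,825 × [((1+r)^n − 1)/r].
(1+r)^n = 1 + 100,000 × r / 5,825, so n = ln(1 + 100,000·r/5,825) / ln(1+r) = 16.33.
Round up to a whole number of payments: n = 17.

17 payments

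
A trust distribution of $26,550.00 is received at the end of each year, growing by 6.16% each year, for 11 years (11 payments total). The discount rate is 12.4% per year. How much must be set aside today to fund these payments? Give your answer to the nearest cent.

$198,483.56

Periodic rate r = 0.124 per year.
Growing ordinary annuity: PV = PMT₁ × [1 − ((1+g)/(1+r))^n] / (r − g) = 26,550 × [1 − ((1+0.0616)/(1+r))^11] / (r − 0.0616) = $198,483.56.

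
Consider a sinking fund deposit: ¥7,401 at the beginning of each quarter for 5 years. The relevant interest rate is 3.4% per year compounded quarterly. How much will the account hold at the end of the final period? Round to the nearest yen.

¥161,970

This is an annuity due: 20 deposits of ¥7,401 at the beginning of each quarter.
Periodic rate r = 0.034/4 per quarter; n is counted in quarters.
FV = PMT × [((1+r)^n − 1)/r] × (1+r) = 7,401 × [(1+r)^20 − 1] / r × (1+r) = ¥161,970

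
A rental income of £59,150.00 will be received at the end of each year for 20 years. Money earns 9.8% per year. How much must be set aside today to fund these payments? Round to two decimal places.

This is an ordinary annuity: 20 payments of £59,150.00 at the end of each year.
Periodic rate r = 0.098 per year.
PV = PMT × [(1 − (1+r)^−n)/r] = 59,150 × [1 − (1+r)^−20] / r = £510,528.82

£510,528.82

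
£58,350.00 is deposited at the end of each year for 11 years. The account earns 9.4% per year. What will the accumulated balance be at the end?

£1,046,900.10

This is an ordinary annuity: 11 deposits of £58,350.00 at the end of each year.
Periodic rate r = 0.094 per year.
FV = PMT × [((1+r)^n − 1)/r] = 58,350 × [(1+r)^11 − 1] / r = £1,046,900.10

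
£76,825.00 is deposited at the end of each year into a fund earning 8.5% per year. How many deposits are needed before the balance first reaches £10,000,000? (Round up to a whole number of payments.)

Periodic rate r = 0.085 per year.
Ordinary annuity FV: 10,000,000 = 76,825 × [((1+r)^n − 1)/r].
(1+r)^n = 1 + 10,000,000 × r / 76,825, so n = ln(1 + 10,000,000·r/76,825) / ln(1+r) = 30.53.
Round up to a whole number of payments: n = 31.

31 payments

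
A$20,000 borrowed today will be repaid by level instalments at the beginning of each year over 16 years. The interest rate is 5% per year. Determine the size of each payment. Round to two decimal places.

A$1,757.52

Level annuity due; solve PV = PMT × [(1 − (1+r)^−n)/r] × (1+r) for PMT.
Periodic rate r = 0.05 per year.
With n = 16: PMT = 20,000 / ([(1 − (1+r)^−n)/r] × (1+r)) = A$1,757.52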